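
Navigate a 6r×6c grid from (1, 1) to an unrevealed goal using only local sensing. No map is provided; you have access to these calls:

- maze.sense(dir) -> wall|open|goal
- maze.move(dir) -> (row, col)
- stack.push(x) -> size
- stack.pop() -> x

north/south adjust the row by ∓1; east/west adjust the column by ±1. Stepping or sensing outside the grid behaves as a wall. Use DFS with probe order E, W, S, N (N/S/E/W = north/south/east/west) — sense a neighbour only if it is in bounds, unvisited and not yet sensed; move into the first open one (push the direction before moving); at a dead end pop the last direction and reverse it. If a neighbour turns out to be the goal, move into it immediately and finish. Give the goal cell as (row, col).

Step: maze.sense[dir: east]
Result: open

Step: stack.push[x: east]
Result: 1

Step: maze.move[dir: east]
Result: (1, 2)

Step: maze.sense[dir: east]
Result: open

Step: stack.push[x: east]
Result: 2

Step: maze.move[dir: east]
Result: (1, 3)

Step: maze.sense[dir: east]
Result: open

Step: stack.push[x: east]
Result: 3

Step: maze.move[dir: east]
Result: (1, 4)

Step: maze.sense[dir: east]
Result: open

Step: stack.push[x: east]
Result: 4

Step: maze.move[dir: east]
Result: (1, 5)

Step: maze.sense[dir: south]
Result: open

Step: stack.push[x: south]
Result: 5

Step: maze.move[dir: south]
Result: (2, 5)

Step: maze.sense[dir: west]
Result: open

Step: stack.push[x: west]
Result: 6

Step: maze.move[dir: west]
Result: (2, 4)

Step: maze.sense[dir: west]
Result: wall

Step: maze.sense[dir: south]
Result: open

Step: stack.push[x: south]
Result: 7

Step: maze.move[dir: south]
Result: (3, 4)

Step: maze.sense[dir: east]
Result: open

Step: stack.push[x: east]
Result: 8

Step: maze.move[dir: east]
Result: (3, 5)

Step: maze.sense[dir: south]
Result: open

Step: stack.push[x: south]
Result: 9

Step: maze.move[dir: south]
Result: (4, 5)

Step: maze.sense[dir: west]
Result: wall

Step: maze.sense[dir: south]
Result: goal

Step: maze.move[dir: south]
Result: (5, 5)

Answer: (5, 5)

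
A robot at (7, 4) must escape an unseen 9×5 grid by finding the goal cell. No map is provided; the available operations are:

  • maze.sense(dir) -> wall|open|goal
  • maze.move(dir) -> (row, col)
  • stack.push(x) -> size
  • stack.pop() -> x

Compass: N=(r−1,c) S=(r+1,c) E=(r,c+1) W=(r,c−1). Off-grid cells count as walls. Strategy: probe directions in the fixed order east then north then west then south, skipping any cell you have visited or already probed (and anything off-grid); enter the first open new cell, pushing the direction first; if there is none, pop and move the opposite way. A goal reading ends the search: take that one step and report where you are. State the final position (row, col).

Invoking maze.sense(dir: north), — result: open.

Next I call stack.push(x: north), and see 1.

Now I run maze.move(dir: north), and observe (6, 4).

I use maze.sense(dir: north), giving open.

I call stack.push(x: north), yielding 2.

I call maze.move(dir: north), which returns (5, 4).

Invoking maze.sense(dir: north), giving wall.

Next I call maze.sense(dir: west), yielding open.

I run stack.push(x: west), giving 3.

Invoking maze.move(dir: west), and get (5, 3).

I use maze.sense(dir: north), giving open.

I run stack.push(x: north), : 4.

I use maze.move(dir: north), : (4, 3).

Then maze.sense(dir: north), and observe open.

Now I run stack.push(x: north), : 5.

Next I call maze.move(dir: north), and see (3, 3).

I invoke maze.sense(dir: east), yielding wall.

I run maze.sense(dir: north), giving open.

I try stack.push(x: north), giving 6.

I call maze.move(dir: north), and observe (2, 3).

Invoking maze.sense(dir: east), which returns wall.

I invoke maze.sense(dir: north), — result: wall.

I use maze.sense(dir: west), yielding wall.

I call stack.pop(), giving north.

Then maze.move(dir: south), and observe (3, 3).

Using maze.sense(dir: west), and observe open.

Next I call stack.push(x: west), and get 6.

Calling maze.move(dir: west), — result: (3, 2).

Calling maze.sense(dir: west), : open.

Then stack.push(x: west), : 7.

Now I run maze.move(dir: west), which returns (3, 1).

Using maze.sense(dir: north), and see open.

Then stack.push(x: north), : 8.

Next I call maze.move(dir: north), — result: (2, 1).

I invoke maze.sense(dir: north), yielding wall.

Then maze.sense(dir: west), : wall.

Now I run stack.pop, giving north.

I try maze.move(dir: south), and see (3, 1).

Then maze.sense(dir: west), → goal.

Using maze.move(dir: west), → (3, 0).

Answer: (3, 0)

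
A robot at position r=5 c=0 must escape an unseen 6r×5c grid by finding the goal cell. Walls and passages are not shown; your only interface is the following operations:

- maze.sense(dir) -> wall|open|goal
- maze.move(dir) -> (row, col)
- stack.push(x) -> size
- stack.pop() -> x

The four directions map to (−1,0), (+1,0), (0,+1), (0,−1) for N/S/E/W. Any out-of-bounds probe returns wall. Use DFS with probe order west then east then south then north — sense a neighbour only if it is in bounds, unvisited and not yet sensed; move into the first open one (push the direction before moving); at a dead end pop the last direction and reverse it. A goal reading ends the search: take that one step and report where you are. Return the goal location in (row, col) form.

-- maze.sense(dir='east') ~> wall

-- maze.sense(dir='north') ~> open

-- stack.push(x='north') ~> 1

-- maze.move(dir='north') ~> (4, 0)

-- maze.sense(dir='east') ~> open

-- stack.push(x='east') ~> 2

-- maze.move(dir='east') ~> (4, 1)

-- maze.sense(dir='east') ~> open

-- stack.push(x='east') ~> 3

-- maze.move(dir='east') ~> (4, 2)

-- maze.sense(dir='east') ~> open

-- stack.push(x='east') ~> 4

-- maze.move(dir='east') ~> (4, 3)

-- maze.sense(dir='east') ~> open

-- stack.push(x='east') ~> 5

-- maze.move(dir='east') ~> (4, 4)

-- maze.sense(dir='south') ~> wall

-- maze.sense(dir='north') ~> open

-- stack.push(x='north') ~> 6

-- maze.move(dir='north') ~> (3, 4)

-- maze.sense(dir='west') ~> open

-- stack.push(x='west') ~> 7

-- maze.move(dir='west') ~> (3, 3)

-- maze.sense(dir='west') ~> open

-- stack.push(x='west') ~> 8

-- maze.move(dir='west') ~> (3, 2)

-- maze.sense(dir='west') ~> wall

-- maze.sense(dir='north') ~> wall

-- stack.pop() ~> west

-- maze.move(dir='east') ~> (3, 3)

-- maze.sense(dir='north') ~> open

-- stack.push(x='north') ~> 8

-- maze.move(dir='north') ~> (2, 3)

-- maze.sense(dir='east') ~> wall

-- maze.sense(dir='north') ~> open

-- stack.push(x='north') ~> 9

-- maze.move(dir='north') ~> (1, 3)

-- maze.sense(dir='west') ~> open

-- stack.push(x='west') ~> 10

-- maze.move(dir='west') ~> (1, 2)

-- maze.sense(dir='west') ~> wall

-- maze.sense(dir='north') ~> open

-- stack.push(x='north') ~> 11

-- maze.move(dir='north') ~> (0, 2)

-- maze.sense(dir='west') ~> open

-- stack.push(x='west') ~> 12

-- maze.move(dir='west') ~> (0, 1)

-- maze.sense(dir='west') ~> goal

-- maze.move(dir='west') ~> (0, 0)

Answer: (0, 0)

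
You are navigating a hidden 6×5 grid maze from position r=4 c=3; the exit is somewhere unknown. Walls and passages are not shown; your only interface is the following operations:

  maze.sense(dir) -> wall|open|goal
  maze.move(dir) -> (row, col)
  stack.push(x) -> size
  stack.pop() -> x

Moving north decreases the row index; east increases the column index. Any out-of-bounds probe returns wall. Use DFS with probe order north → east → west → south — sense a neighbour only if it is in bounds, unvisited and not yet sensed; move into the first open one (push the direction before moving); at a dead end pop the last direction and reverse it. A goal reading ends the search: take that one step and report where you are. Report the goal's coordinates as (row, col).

# 1. maze.sense(dir: north) : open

# 2. stack.push(x: north) : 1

# 3. maze.move(dir: north) : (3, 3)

# 4. maze.sense(dir: north) : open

# 5. stack.push(x: north) : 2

# 6. maze.move(dir: north) : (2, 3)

# 7. maze.sense(dir: north) : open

# 8. stack.push(x: north) : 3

# 9. maze.move(dir: north) : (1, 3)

# 10. maze.sense(dir: north) : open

# 11. stack.push(x: north) : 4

# 12. maze.move(dir: north) : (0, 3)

# 13. maze.sense(dir: east) : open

# 14. stack.push(x: east) : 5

# 15. maze.move(dir: east) : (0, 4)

# 16. maze.sense(dir: south) : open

# 17. stack.push(x: south) : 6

# 18. maze.move(dir: south) : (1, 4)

# 19. maze.sense(dir: south) : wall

# 20. stack.pop() : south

# 21. maze.move(dir: north) : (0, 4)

# 22. stack.pop() : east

# 23. maze.move(dir: west) : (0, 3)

# 24. maze.sense(dir: west) : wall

# 25. stack.pop() : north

# 26. maze.move(dir: south) : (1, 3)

# 27. maze.sense(dir: west) : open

# 28. stack.push(x: west) : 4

# 29. maze.move(dir: west) : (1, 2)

# 30. maze.sense(dir: west) : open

# 31. stack.push(x: west) : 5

# 32. maze.move(dir: west) : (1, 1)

# 33. maze.sense(dir: north) : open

# 34. stack.push(x: north) : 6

# 35. maze.move(dir: north) : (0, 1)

# 36. maze.sense(dir: west) : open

# 37. stack.push(x: west) : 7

# 38. maze.move(dir: west) : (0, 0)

# 39. maze.sense(dir: south) : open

# 40. stack.push(x: south) : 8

# 41. maze.move(dir: south) : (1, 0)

# 42. maze.sense(dir: south) : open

# 43. stack.push(x: south) : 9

# 44. maze.move(dir: south) : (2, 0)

# 45. maze.sense(dir: east) : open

# 46. stack.push(x: east) : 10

# 47. maze.move(dir: east) : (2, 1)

# 48. maze.sense(dir: east) : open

# 49. stack.push(x: east) : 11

# 50. maze.move(dir: east) : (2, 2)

# 51. maze.sense(dir: south) : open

# 52. stack.push(x: south) : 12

# 53. maze.move(dir: south) : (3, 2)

# 54. maze.sense(dir: west) : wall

# 55. maze.sense(dir: south) : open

# 56. stack.push(x: south) : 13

# 57. maze.move(dir: south) : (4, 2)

# 58. maze.sense(dir: west) : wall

# 59. maze.sense(dir: south) : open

# 60. stack.push(x: south) : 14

# 61. maze.move(dir: south) : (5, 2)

# 62. maze.sense(dir: east) : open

# 63. stack.push(x: east) : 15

# 64. maze.move(dir: east) : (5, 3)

# 65. maze.sense(dir: east) : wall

# 66. stack.pop() : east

# 67. maze.move(dir: west) : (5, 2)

# 68. maze.sense(dir: west) : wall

# 69. stack.pop() : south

# 70. maze.move(dir: north) : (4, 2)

# 71. stack.pop() : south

# 72. maze.move(dir: north) : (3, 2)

# 73. stack.pop() : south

# 74. maze.move(dir: north) : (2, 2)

# 75. stack.pop() : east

# 76. maze.move(dir: west) : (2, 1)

# 77. stack.pop() : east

# 78. maze.move(dir: west) : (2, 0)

# 79. maze.sense(dir: south) : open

# 80. stack.push(x: south) : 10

# 81. maze.move(dir: south) : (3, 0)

# 82. maze.sense(dir: south) : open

# 83. stack.push(x: south) : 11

# 84. maze.move(dir: south) : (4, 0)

# 85. maze.sense(dir: south) : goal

# 86. maze.move(dir: south) : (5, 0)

Answer: (5, 0)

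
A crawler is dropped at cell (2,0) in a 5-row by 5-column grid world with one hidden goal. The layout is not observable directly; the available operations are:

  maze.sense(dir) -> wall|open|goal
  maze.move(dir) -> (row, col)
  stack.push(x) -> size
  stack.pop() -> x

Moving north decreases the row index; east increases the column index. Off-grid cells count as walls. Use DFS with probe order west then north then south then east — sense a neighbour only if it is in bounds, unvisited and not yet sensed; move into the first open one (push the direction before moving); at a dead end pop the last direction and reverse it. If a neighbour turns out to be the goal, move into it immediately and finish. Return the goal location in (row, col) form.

Action: sense[dir→north]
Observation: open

Action: push[x→north]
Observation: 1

Action: move[dir→north]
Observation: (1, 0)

Action: sense[dir→north]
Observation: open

Action: push[x→north]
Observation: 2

Action: move[dir→north]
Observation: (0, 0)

Action: sense[dir→east]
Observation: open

Action: push[x→east]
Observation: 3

Action: move[dir→east]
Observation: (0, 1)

Action: sense[dir→south]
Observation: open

Action: push[x→south]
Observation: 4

Action: move[dir→south]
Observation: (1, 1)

Action: sense[dir→south]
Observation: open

Action: push[x→south]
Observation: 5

Action: move[dir→south]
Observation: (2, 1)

Action: sense[dir→south]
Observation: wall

Action: sense[dir→east]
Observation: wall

Action: pop[]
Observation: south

Action: move[dir→north]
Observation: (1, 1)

Action: sense[dir→east]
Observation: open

Action: push[x→east]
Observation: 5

Action: move[dir→east]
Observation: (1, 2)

Action: sense[dir→north]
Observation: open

Action: push[x→north]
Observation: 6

Action: move[dir→north]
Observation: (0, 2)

Action: sense[dir→east]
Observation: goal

Action: move[dir→east]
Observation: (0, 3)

Answer: (0, 3)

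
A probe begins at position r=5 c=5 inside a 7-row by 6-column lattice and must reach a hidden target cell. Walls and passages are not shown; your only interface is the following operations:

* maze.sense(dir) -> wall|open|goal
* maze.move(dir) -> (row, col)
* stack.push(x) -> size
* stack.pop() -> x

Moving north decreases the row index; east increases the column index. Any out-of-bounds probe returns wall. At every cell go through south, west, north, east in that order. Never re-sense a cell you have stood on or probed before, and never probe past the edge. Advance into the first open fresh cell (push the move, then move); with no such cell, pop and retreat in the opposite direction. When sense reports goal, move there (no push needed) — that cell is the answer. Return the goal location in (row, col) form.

// 1. sense(south) == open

// 2. push(south) == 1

// 3. move(south) == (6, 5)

// 4. sense(west) == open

// 5. push(west) == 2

// 6. move(west) == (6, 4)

// 7. sense(west) == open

// 8. push(west) == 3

// 9. move(west) == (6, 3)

// 10. sense(west) == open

// 11. push(west) == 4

// 12. move(west) == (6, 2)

// 13. sense(west) == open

// 14. push(west) == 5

// 15. move(west) == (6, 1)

// 16. sense(west) == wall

// 17. sense(north) == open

// 18. push(north) == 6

// 19. move(north) == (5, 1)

// 20. sense(west) == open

// 21. push(west) == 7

// 22. move(west) == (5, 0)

// 23. sense(north) == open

// 24. push(north) == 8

// 25. move(north) == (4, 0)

// 26. sense(north) == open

// 27. push(north) == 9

// 28. move(north) == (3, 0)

// 29. sense(north) == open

// 30. push(north) == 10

// 31. move(north) == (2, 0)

// 32. sense(north) == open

// 33. push(north) == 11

// 34. move(north) == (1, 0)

// 35. sense(north) == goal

// 36. move(north) == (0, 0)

Answer: (0, 0)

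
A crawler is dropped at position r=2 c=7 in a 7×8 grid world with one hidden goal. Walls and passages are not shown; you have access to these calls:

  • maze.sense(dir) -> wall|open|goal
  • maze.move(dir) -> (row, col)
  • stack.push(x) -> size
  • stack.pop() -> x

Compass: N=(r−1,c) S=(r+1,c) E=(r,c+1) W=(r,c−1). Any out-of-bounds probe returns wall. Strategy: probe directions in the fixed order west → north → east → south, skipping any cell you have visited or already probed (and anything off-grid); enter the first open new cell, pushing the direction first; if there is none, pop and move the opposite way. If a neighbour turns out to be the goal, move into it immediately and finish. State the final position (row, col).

Action: maze.sense[west]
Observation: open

Action: stack.push[west]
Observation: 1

Action: maze.move[west]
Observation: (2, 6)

Action: maze.sense[west]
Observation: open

Action: stack.push[west]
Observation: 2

Action: maze.move[west]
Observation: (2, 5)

Action: maze.sense[west]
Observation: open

Action: stack.push[west]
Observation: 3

Action: maze.move[west]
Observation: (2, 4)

Action: maze.sense[west]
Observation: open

Action: stack.push[west]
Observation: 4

Action: maze.move[west]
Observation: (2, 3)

Action: maze.sense[west]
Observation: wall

Action: maze.sense[north]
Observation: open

Action: stack.push[north]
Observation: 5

Action: maze.move[north]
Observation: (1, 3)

Action: maze.sense[west]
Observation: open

Action: stack.push[west]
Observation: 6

Action: maze.move[west]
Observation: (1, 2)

Action: maze.sense[west]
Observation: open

Action: stack.push[west]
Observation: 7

Action: maze.move[west]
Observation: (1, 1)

Action: maze.sense[west]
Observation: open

Action: stack.push[west]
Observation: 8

Action: maze.move[west]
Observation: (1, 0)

Action: maze.sense[north]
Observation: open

Action: stack.push[north]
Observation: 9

Action: maze.move[north]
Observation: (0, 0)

Action: maze.sense[east]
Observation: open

Action: stack.push[east]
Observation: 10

Action: maze.move[east]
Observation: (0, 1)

Action: maze.sense[east]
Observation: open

Action: stack.push[east]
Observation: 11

Action: maze.move[east]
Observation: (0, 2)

Action: maze.sense[east]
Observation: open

Action: stack.push[east]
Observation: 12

Action: maze.move[east]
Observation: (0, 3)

Action: maze.sense[east]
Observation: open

Action: stack.push[east]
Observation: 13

Action: maze.move[east]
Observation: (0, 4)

Action: maze.sense[east]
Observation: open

Action: stack.push[east]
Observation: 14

Action: maze.move[east]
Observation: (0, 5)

Action: maze.sense[east]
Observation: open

Action: stack.push[east]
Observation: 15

Action: maze.move[east]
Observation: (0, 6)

Action: maze.sense[east]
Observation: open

Action: stack.push[east]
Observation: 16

Action: maze.move[east]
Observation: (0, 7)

Action: maze.sense[south]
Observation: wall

Action: stack.pop[]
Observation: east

Action: maze.move[west]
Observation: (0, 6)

Action: maze.sense[south]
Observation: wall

Action: stack.pop[]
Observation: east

Action: maze.move[west]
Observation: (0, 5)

Action: maze.sense[south]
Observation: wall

Action: stack.pop[]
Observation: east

Action: maze.move[west]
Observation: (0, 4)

Action: maze.sense[south]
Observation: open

Action: stack.push[south]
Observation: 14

Action: maze.move[south]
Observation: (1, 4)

Action: stack.pop[]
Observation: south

Action: maze.move[north]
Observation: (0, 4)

Action: stack.pop[]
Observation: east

Action: maze.move[west]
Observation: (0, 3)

Action: stack.pop[]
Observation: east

Action: maze.move[west]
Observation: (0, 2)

Action: stack.pop[]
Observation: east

Action: maze.move[west]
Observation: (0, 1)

Action: stack.pop[]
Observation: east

Action: maze.move[west]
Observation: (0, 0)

Action: stack.pop[]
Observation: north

Action: maze.move[south]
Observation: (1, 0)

Action: maze.sense[south]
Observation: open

Action: stack.push[south]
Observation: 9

Action: maze.move[south]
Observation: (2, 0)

Action: maze.sense[east]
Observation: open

Action: stack.push[east]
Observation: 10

Action: maze.move[east]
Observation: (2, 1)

Action: maze.sense[south]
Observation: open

Action: stack.push[south]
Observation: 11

Action: maze.move[south]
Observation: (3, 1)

Action: maze.sense[west]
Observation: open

Action: stack.push[west]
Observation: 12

Action: maze.move[west]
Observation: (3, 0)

Action: maze.sense[south]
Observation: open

Action: stack.push[south]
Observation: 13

Action: maze.move[south]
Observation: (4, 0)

Action: maze.sense[east]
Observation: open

Action: stack.push[east]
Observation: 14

Action: maze.move[east]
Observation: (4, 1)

Action: maze.sense[east]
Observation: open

Action: stack.push[east]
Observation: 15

Action: maze.move[east]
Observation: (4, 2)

Action: maze.sense[north]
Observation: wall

Action: maze.sense[east]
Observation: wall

Action: maze.sense[south]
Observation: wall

Action: stack.pop[]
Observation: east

Action: maze.move[west]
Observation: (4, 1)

Action: maze.sense[south]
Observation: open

Action: stack.push[south]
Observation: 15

Action: maze.move[south]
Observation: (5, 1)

Action: maze.sense[west]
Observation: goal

Action: maze.move[west]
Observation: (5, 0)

Answer: (5, 0)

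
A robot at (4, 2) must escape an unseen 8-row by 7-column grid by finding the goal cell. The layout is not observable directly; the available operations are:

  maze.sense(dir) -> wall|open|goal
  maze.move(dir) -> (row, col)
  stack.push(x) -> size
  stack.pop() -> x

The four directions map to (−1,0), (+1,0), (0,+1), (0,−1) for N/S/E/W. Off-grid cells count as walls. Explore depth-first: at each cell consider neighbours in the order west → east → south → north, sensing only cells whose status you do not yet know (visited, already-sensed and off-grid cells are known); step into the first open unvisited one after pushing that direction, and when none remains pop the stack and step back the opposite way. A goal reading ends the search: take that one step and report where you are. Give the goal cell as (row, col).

$ maze.sense dir: west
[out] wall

$ maze.sense dir: east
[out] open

$ stack.push x: east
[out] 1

$ maze.move dir: east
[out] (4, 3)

$ maze.sense dir: east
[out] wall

$ maze.sense dir: south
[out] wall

$ maze.sense dir: north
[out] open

$ stack.push x: north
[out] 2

$ maze.move dir: north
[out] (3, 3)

$ maze.sense dir: west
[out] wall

$ maze.sense dir: east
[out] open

$ stack.push x: east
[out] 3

$ maze.move dir: east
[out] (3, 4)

$ maze.sense dir: east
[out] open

$ stack.push x: east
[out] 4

$ maze.move dir: east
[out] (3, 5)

$ maze.sense dir: east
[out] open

$ stack.push x: east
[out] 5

$ maze.move dir: east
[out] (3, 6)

$ maze.sense dir: south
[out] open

$ stack.push x: south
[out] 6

$ maze.move dir: south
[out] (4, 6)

$ maze.sense dir: west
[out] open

$ stack.push x: west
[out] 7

$ maze.move dir: west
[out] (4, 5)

$ maze.sense dir: south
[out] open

$ stack.push x: south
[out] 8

$ maze.move dir: south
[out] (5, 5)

$ maze.sense dir: west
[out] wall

$ maze.sense dir: east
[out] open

$ stack.push x: east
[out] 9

$ maze.move dir: east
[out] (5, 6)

$ maze.sense dir: south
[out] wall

$ stack.pop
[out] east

$ maze.move dir: west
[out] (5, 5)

$ maze.sense dir: south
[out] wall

$ stack.pop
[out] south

$ maze.move dir: north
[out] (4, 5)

$ stack.pop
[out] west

$ maze.move dir: east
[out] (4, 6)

$ stack.pop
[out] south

$ maze.move dir: north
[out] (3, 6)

$ maze.sense dir: north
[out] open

$ stack.push x: north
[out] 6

$ maze.move dir: north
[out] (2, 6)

$ maze.sense dir: west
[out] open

$ stack.push x: west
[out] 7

$ maze.move dir: west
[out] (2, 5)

$ maze.sense dir: west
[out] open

$ stack.push x: west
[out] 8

$ maze.move dir: west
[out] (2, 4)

$ maze.sense dir: west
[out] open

$ stack.push x: west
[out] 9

$ maze.move dir: west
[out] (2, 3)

$ maze.sense dir: west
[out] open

$ stack.push x: west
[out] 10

$ maze.move dir: west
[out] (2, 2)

$ maze.sense dir: west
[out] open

$ stack.push x: west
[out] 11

$ maze.move dir: west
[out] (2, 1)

$ maze.sense dir: west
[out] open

$ stack.push x: west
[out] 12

$ maze.move dir: west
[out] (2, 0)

$ maze.sense dir: south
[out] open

$ stack.push x: south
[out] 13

$ maze.move dir: south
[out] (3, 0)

$ maze.sense dir: east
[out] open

$ stack.push x: east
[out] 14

$ maze.move dir: east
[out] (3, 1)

$ stack.pop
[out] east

$ maze.move dir: west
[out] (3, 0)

$ maze.sense dir: south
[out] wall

$ stack.pop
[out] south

$ maze.move dir: north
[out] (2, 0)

$ maze.sense dir: north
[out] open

$ stack.push x: north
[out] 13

$ maze.move dir: north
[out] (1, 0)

$ maze.sense dir: east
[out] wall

$ maze.sense dir: north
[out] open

$ stack.push x: north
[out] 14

$ maze.move dir: north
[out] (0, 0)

$ maze.sense dir: east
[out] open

$ stack.push x: east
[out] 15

$ maze.move dir: east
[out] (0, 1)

$ maze.sense dir: east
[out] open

$ stack.push x: east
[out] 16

$ maze.move dir: east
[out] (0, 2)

$ maze.sense dir: east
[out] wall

$ maze.sense dir: south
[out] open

$ stack.push x: south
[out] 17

$ maze.move dir: south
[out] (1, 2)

$ maze.sense dir: east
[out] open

$ stack.push x: east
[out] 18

$ maze.move dir: east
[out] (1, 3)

$ maze.sense dir: east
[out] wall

$ stack.pop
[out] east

$ maze.move dir: west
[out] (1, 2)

$ stack.pop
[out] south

$ maze.move dir: north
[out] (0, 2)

$ stack.pop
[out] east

$ maze.move dir: west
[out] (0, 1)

$ stack.pop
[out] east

$ maze.move dir: west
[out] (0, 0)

$ stack.pop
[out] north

$ maze.move dir: south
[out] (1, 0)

$ stack.pop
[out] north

$ maze.move dir: south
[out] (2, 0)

$ stack.pop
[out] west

$ maze.move dir: east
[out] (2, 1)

$ stack.pop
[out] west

$ maze.move dir: east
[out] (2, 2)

$ stack.pop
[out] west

$ maze.move dir: east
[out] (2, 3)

$ stack.pop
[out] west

$ maze.move dir: east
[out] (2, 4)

$ stack.pop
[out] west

$ maze.move dir: east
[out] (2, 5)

$ maze.sense dir: north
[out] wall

$ stack.pop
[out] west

$ maze.move dir: east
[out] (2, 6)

$ maze.sense dir: north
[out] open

$ stack.push x: north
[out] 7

$ maze.move dir: north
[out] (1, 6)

$ maze.sense dir: north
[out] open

$ stack.push x: north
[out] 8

$ maze.move dir: north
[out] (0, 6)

$ maze.sense dir: west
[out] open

$ stack.push x: west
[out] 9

$ maze.move dir: west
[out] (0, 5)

$ maze.sense dir: west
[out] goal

$ maze.move dir: west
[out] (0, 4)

Answer: (0, 4)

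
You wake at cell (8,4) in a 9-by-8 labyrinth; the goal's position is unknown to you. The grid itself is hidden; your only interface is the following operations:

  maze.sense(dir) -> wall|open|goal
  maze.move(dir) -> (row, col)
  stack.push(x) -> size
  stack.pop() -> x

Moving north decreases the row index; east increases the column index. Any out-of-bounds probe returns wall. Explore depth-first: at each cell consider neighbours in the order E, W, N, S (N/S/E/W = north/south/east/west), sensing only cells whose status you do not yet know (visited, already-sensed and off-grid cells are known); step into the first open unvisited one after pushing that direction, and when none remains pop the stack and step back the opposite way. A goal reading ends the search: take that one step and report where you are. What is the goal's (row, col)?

·→ maze.sense(dir→east)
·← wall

·→ maze.sense(dir→west)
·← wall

·→ maze.sense(dir→north)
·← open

·→ stack.push(x→north)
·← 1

·→ maze.move(dir→north)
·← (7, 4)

·→ maze.sense(dir→east)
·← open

·→ stack.push(x→east)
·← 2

·→ maze.move(dir→east)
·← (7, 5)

·→ maze.sense(dir→east)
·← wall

·→ maze.sense(dir→north)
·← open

·→ stack.push(x→north)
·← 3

·→ maze.move(dir→north)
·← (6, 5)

·→ maze.sense(dir→east)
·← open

·→ stack.push(x→east)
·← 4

·→ maze.move(dir→east)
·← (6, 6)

·→ maze.sense(dir→east)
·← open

·→ stack.push(x→east)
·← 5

·→ maze.move(dir→east)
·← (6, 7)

·→ maze.sense(dir→north)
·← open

·→ stack.push(x→north)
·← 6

·→ maze.move(dir→north)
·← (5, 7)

·→ maze.sense(dir→west)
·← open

·→ stack.push(x→west)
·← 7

·→ maze.move(dir→west)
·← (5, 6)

·→ maze.sense(dir→west)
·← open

·→ stack.push(x→west)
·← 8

·→ maze.move(dir→west)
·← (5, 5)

·→ maze.sense(dir→west)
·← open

·→ stack.push(x→west)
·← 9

·→ maze.move(dir→west)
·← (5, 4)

·→ maze.sense(dir→west)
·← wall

·→ maze.sense(dir→north)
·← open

·→ stack.push(x→north)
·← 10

·→ maze.move(dir→north)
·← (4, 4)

·→ maze.sense(dir→east)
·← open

·→ stack.push(x→east)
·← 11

·→ maze.move(dir→east)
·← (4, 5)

·→ maze.sense(dir→east)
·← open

·→ stack.push(x→east)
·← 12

·→ maze.move(dir→east)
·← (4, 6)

·→ maze.sense(dir→east)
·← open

·→ stack.push(x→east)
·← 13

·→ maze.move(dir→east)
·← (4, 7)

·→ maze.sense(dir→north)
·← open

·→ stack.push(x→north)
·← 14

·→ maze.move(dir→north)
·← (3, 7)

·→ maze.sense(dir→west)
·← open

·→ stack.push(x→west)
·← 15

·→ maze.move(dir→west)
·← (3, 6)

·→ maze.sense(dir→west)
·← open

·→ stack.push(x→west)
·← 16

·→ maze.move(dir→west)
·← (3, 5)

·→ maze.sense(dir→west)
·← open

·→ stack.push(x→west)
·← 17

·→ maze.move(dir→west)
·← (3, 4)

·→ maze.sense(dir→west)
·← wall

·→ maze.sense(dir→north)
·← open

·→ stack.push(x→north)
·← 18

·→ maze.move(dir→north)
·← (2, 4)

·→ maze.sense(dir→east)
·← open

·→ stack.push(x→east)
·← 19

·→ maze.move(dir→east)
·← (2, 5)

·→ maze.sense(dir→east)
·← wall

·→ maze.sense(dir→north)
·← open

·→ stack.push(x→north)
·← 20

·→ maze.move(dir→north)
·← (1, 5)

·→ maze.sense(dir→east)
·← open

·→ stack.push(x→east)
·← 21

·→ maze.move(dir→east)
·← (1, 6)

·→ maze.sense(dir→east)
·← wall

·→ maze.sense(dir→north)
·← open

·→ stack.push(x→north)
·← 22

·→ maze.move(dir→north)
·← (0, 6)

·→ maze.sense(dir→east)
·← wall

·→ maze.sense(dir→west)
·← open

·→ stack.push(x→west)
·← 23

·→ maze.move(dir→west)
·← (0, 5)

·→ maze.sense(dir→west)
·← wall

·→ stack.pop()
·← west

·→ maze.move(dir→east)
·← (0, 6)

·→ stack.pop()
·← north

·→ maze.move(dir→south)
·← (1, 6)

·→ stack.pop()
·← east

·→ maze.move(dir→west)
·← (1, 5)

·→ maze.sense(dir→west)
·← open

·→ stack.push(x→west)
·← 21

·→ maze.move(dir→west)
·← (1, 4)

·→ maze.sense(dir→west)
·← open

·→ stack.push(x→west)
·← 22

·→ maze.move(dir→west)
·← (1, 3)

·→ maze.sense(dir→west)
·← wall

·→ maze.sense(dir→north)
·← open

·→ stack.push(x→north)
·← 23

·→ maze.move(dir→north)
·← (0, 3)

·→ maze.sense(dir→west)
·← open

·→ stack.push(x→west)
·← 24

·→ maze.move(dir→west)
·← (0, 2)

·→ maze.sense(dir→west)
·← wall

·→ stack.pop()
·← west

·→ maze.move(dir→east)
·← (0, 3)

·→ stack.pop()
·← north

·→ maze.move(dir→south)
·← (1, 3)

·→ maze.sense(dir→south)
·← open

·→ stack.push(x→south)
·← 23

·→ maze.move(dir→south)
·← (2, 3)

·→ maze.sense(dir→west)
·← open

·→ stack.push(x→west)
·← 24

·→ maze.move(dir→west)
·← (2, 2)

·→ maze.sense(dir→west)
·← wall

·→ maze.sense(dir→south)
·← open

·→ stack.push(x→south)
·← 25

·→ maze.move(dir→south)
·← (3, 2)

·→ maze.sense(dir→west)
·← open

·→ stack.push(x→west)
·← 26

·→ maze.move(dir→west)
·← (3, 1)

·→ maze.sense(dir→west)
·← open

·→ stack.push(x→west)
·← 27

·→ maze.move(dir→west)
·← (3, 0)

·→ maze.sense(dir→north)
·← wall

·→ maze.sense(dir→south)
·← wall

·→ stack.pop()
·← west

·→ maze.move(dir→east)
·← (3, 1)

·→ maze.sense(dir→south)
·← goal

·→ maze.move(dir→south)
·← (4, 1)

Answer: (4, 1)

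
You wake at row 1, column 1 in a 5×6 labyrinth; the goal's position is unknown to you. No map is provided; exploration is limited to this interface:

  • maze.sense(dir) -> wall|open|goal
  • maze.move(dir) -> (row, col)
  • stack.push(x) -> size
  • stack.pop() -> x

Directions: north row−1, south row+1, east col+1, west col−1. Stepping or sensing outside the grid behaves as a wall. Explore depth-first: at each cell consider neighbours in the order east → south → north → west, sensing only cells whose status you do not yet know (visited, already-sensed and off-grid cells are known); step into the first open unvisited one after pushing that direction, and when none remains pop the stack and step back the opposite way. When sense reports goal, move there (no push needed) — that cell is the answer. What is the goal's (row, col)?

> maze.sense dir: east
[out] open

> stack.push x: east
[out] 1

> maze.move dir: east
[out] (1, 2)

> maze.sense dir: east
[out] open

> stack.push x: east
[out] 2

> maze.move dir: east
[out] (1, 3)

> maze.sense dir: east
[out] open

> stack.push x: east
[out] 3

> maze.move dir: east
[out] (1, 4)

> maze.sense dir: east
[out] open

> stack.push x: east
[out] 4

> maze.move dir: east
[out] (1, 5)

> maze.sense dir: south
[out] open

> stack.push x: south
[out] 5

> maze.move dir: south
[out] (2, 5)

> maze.sense dir: south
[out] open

> stack.push x: south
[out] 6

> maze.move dir: south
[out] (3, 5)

> maze.sense dir: south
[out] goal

> maze.move dir: south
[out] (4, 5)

Answer: (4, 5)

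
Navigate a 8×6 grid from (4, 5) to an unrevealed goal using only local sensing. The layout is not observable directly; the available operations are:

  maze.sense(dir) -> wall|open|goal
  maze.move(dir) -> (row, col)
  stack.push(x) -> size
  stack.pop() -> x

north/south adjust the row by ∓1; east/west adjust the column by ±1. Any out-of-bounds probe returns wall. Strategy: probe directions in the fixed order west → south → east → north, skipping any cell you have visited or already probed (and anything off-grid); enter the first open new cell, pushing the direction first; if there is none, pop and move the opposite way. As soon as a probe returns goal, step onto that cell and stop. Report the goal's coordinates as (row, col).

>>> maze.sense dir='west'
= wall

>>> maze.sense dir='south'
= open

>>> stack.push x='south'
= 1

>>> maze.move dir='south'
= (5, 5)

>>> maze.sense dir='west'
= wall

>>> maze.sense dir='south'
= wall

>>> stack.pop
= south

>>> maze.move dir='north'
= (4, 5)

>>> maze.sense dir='north'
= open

>>> stack.push x='north'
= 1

>>> maze.move dir='north'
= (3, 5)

>>> maze.sense dir='west'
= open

>>> stack.push x='west'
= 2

>>> maze.move dir='west'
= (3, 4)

>>> maze.sense dir='west'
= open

>>> stack.push x='west'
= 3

>>> maze.move dir='west'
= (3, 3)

>>> maze.sense dir='west'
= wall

>>> maze.sense dir='south'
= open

>>> stack.push x='south'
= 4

>>> maze.move dir='south'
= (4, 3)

>>> maze.sense dir='west'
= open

>>> stack.push x='west'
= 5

>>> maze.move dir='west'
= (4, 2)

>>> maze.sense dir='west'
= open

>>> stack.push x='west'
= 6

>>> maze.move dir='west'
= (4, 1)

>>> maze.sense dir='west'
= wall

>>> maze.sense dir='south'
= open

>>> stack.push x='south'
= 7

>>> maze.move dir='south'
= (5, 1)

>>> maze.sense dir='west'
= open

>>> stack.push x='west'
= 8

>>> maze.move dir='west'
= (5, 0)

>>> maze.sense dir='south'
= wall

>>> stack.pop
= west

>>> maze.move dir='east'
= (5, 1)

>>> maze.sense dir='south'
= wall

>>> maze.sense dir='east'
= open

>>> stack.push x='east'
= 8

>>> maze.move dir='east'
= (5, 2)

>>> maze.sense dir='south'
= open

>>> stack.push x='south'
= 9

>>> maze.move dir='south'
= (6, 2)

>>> maze.sense dir='south'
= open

>>> stack.push x='south'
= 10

>>> maze.move dir='south'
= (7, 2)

>>> maze.sense dir='west'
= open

>>> stack.push x='west'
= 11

>>> maze.move dir='west'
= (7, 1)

>>> maze.sense dir='west'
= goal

>>> maze.move dir='west'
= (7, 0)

Answer: (7, 0)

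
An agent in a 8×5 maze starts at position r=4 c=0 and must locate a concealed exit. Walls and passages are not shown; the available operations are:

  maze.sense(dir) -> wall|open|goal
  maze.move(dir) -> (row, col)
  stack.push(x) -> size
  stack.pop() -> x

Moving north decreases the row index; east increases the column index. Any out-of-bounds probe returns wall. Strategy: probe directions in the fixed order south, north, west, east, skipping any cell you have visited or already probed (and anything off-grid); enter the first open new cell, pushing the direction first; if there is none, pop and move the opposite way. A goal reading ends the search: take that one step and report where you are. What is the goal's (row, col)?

! 1. sense(dir→south) ~> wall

! 2. sense(dir→north) ~> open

! 3. push(x→north) ~> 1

! 4. move(dir→north) ~> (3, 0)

! 5. sense(dir→north) ~> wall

! 6. sense(dir→east) ~> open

! 7. push(x→east) ~> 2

! 8. move(dir→east) ~> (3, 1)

! 9. sense(dir→south) ~> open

! 10. push(x→south) ~> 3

! 11. move(dir→south) ~> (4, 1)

! 12. sense(dir→south) ~> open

! 13. push(x→south) ~> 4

! 14. move(dir→south) ~> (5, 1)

! 15. sense(dir→south) ~> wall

! 16. sense(dir→east) ~> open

! 17. push(x→east) ~> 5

! 18. move(dir→east) ~> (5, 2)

! 19. sense(dir→south) ~> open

! 20. push(x→south) ~> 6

! 21. move(dir→south) ~> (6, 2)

! 22. sense(dir→south) ~> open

! 23. push(x→south) ~> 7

! 24. move(dir→south) ~> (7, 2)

! 25. sense(dir→west) ~> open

! 26. push(x→west) ~> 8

! 27. move(dir→west) ~> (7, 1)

! 28. sense(dir→west) ~> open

! 29. push(x→west) ~> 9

! 30. move(dir→west) ~> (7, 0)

! 31. sense(dir→north) ~> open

! 32. push(x→north) ~> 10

! 33. move(dir→north) ~> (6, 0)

! 34. pop() ~> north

! 35. move(dir→south) ~> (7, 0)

! 36. pop() ~> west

! 37. move(dir→east) ~> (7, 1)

! 38. pop() ~> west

! 39. move(dir→east) ~> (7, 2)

! 40. sense(dir→east) ~> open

! 41. push(x→east) ~> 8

! 42. move(dir→east) ~> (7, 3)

! 43. sense(dir→north) ~> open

! 44. push(x→north) ~> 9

! 45. move(dir→north) ~> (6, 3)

! 46. sense(dir→north) ~> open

! 47. push(x→north) ~> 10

! 48. move(dir→north) ~> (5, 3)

! 49. sense(dir→north) ~> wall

! 50. sense(dir→east) ~> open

! 51. push(x→east) ~> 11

! 52. move(dir→east) ~> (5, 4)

! 53. sense(dir→south) ~> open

! 54. push(x→south) ~> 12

! 55. move(dir→south) ~> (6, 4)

! 56. sense(dir→south) ~> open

! 57. push(x→south) ~> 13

! 58. move(dir→south) ~> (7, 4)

! 59. pop() ~> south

! 60. move(dir→north) ~> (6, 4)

! 61. pop() ~> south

! 62. move(dir→north) ~> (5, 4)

! 63. sense(dir→north) ~> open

! 64. push(x→north) ~> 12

! 65. move(dir→north) ~> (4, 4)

! 66. sense(dir→north) ~> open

! 67. push(x→north) ~> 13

! 68. move(dir→north) ~> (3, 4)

! 69. sense(dir→north) ~> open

! 70. push(x→north) ~> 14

! 71. move(dir→north) ~> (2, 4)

! 72. sense(dir→north) ~> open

! 73. push(x→north) ~> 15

! 74. move(dir→north) ~> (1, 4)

! 75. sense(dir→north) ~> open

! 76. push(x→north) ~> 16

! 77. move(dir→north) ~> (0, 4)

! 78. sense(dir→west) ~> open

! 79. push(x→west) ~> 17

! 80. move(dir→west) ~> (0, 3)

! 81. sense(dir→south) ~> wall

! 82. sense(dir→west) ~> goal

! 83. move(dir→west) ~> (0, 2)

Answer: (0, 2)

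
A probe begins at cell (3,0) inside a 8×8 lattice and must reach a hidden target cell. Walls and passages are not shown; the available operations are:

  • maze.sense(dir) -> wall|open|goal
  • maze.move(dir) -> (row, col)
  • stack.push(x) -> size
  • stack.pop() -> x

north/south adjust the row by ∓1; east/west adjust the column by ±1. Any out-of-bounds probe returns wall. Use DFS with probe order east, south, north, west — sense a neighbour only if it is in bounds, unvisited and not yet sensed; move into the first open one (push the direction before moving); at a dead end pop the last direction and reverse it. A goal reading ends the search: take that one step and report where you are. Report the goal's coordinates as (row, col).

// 1. maze.sense(east) => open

// 2. stack.push(east) => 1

// 3. maze.move(east) => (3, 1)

// 4. maze.sense(east) => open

// 5. stack.push(east) => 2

// 6. maze.move(east) => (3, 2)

// 7. maze.sense(east) => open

// 8. stack.push(east) => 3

// 9. maze.move(east) => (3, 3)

// 10. maze.sense(east) => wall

// 11. maze.sense(south) => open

// 12. stack.push(south) => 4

// 13. maze.move(south) => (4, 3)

// 14. maze.sense(east) => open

// 15. stack.push(east) => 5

// 16. maze.move(east) => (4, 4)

// 17. maze.sense(east) => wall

// 18. maze.sense(south) => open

// 19. stack.push(south) => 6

// 20. maze.move(south) => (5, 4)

// 21. maze.sense(east) => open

// 22. stack.push(east) => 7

// 23. maze.move(east) => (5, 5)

// 24. maze.sense(east) => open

// 25. stack.push(east) => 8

// 26. maze.move(east) => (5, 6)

// 27. maze.sense(east) => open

// 28. stack.push(east) => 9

// 29. maze.move(east) => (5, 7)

// 30. maze.sense(south) => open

// 31. stack.push(south) => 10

// 32. maze.move(south) => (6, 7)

// 33. maze.sense(south) => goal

// 34. maze.move(south) => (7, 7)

Answer: (7, 7)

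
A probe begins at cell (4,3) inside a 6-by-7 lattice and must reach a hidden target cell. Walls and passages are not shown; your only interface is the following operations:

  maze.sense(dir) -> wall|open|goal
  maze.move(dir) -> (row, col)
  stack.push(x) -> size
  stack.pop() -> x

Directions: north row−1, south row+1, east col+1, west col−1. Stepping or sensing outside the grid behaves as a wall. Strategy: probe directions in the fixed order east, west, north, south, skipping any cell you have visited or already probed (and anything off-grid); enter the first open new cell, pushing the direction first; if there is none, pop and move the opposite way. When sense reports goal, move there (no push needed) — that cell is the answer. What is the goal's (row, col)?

// maze.sense(dir=east) => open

// stack.push(x=east) => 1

// maze.move(dir=east) => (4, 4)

// maze.sense(dir=east) => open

// stack.push(x=east) => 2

// maze.move(dir=east) => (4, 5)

// maze.sense(dir=east) => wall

// maze.sense(dir=north) => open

// stack.push(x=north) => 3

// maze.move(dir=north) => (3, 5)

// maze.sense(dir=east) => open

// stack.push(x=east) => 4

// maze.move(dir=east) => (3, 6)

// maze.sense(dir=north) => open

// stack.push(x=north) => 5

// maze.move(dir=north) => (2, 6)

// maze.sense(dir=west) => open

// stack.push(x=west) => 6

// maze.move(dir=west) => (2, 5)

// maze.sense(dir=west) => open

// stack.push(x=west) => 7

// maze.move(dir=west) => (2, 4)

// maze.sense(dir=west) => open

// stack.push(x=west) => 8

// maze.move(dir=west) => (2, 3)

// maze.sense(dir=west) => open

// stack.push(x=west) => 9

// maze.move(dir=west) => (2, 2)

// maze.sense(dir=west) => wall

// maze.sense(dir=north) => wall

// maze.sense(dir=south) => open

// stack.push(x=south) => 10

// maze.move(dir=south) => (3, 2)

// maze.sense(dir=east) => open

// stack.push(x=east) => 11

// maze.move(dir=east) => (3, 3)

// maze.sense(dir=east) => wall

// stack.pop() => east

// maze.move(dir=west) => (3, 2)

// maze.sense(dir=west) => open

// stack.push(x=west) => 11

// maze.move(dir=west) => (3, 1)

// maze.sense(dir=west) => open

// stack.push(x=west) => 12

// maze.move(dir=west) => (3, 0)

// maze.sense(dir=north) => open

// stack.push(x=north) => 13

// maze.move(dir=north) => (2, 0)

// maze.sense(dir=north) => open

// stack.push(x=north) => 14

// maze.move(dir=north) => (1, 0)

// maze.sense(dir=east) => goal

// maze.move(dir=east) => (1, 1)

Answer: (1, 1)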